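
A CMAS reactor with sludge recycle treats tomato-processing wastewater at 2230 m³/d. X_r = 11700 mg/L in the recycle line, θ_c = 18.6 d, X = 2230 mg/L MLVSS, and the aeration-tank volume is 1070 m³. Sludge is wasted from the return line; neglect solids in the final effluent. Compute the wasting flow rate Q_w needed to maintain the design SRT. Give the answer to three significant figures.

Q_w ≈ 11.0 m³/d

Wasting from the return line (neglecting effluent solids): Q_w = V·X / (θ_c·X_r) = 1070 × 2230 / (18.6 × 11700) = 10.96 m³/d.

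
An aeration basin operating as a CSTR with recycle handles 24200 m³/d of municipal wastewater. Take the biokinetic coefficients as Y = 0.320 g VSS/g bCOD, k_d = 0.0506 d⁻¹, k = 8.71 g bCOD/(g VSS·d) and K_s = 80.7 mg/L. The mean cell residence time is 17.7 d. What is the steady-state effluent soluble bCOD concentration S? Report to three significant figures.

From the Monod/SRT balance for a CMAS, S = K_s·(1+k_d θ_c)/[θ_c·(Y k − k_d) − 1] = 80.7 × (1 + 0.0506 × 17.7) / [17.7 × (0.320 × 8.71 − 0.0506) − 1] = 153.0 / 47.44 = 3.225 mg/L.

S ≈ 3.22 mg/L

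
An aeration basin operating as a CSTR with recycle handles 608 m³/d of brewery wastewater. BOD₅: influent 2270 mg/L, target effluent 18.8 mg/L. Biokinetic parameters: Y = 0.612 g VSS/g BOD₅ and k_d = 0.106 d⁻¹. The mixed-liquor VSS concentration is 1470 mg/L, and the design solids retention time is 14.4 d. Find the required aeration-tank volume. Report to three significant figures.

Steady-state biomass mass balance: V·X·(1 + k_d·θ_c) = Y·Q·(S₀ − S)·θ_c, so V = 0.612 × 608 × (2270 − 18.8) × 14.4 / [1470 × (1 + 0.106 × 14.4)] = 1.21×10^7 / 3714 = 3248 m³.

V ≈ 3250 m³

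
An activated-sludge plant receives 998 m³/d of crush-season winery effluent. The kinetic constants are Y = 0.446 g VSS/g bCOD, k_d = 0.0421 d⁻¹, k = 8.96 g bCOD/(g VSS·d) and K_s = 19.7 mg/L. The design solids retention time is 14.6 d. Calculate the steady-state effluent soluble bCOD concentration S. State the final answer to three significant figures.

S ≈ 0.561 mg/L

From the Monod/SRT balance for a CMAS, S = K_s·(1+k_d θ_c)/[θ_c·(Y k − k_d) − 1] = 19.7 × (1 + 0.0421 × 14.6) / [14.6 × (0.446 × 8.96 − 0.0421) − 1] = 31.81 / 56.73 = 0.5607 mg/L.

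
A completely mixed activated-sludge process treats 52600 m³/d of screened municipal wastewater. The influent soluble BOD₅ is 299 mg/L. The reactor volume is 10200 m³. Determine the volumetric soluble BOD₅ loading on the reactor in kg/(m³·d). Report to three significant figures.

L_v = Q S₀ / V = 52600 × 299 × 10⁻³ / 10200 = 1.542 kg/(m³·d).

L_v ≈ 1.54 kg soluble BOD₅/(m³·d)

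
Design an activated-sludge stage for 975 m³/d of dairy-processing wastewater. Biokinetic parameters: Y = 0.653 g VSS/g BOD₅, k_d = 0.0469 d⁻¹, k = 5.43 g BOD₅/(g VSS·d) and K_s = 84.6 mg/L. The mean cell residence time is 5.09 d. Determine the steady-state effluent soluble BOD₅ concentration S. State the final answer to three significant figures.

S ≈ 6.23 mg/L

From the Monod/SRT balance for a CMAS, S = K_s·(1+k_d θ_c)/[θ_c·(Y k − k_d) − 1] = 84.6 × (1 + 0.0469 × 5.09) / [5.09 × (0.653 × 5.43 − 0.0469) − 1] = 104.8 / 16.81 = 6.234 mg/L.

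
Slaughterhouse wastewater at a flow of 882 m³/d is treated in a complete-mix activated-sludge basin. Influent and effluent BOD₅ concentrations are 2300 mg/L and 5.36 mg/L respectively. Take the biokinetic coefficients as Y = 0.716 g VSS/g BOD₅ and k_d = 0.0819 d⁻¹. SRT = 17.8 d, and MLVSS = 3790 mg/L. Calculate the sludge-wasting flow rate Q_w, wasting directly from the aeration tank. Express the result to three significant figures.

Q_w ≈ 156 m³/d

Steady-state biomass mass balance: V·X·(1 + k_d·θ_c) = Y·Q·(S₀ − S)·θ_c, so V = 0.716 × 882 × (2300 − 5.36) × 17.8 / [3790 × (1 + 0.0819 × 17.8)] = 2.58×10^7 / 9315 = 2769 m³.
Wasting from the aeration tank: Q_w = V / θ_c = 2769 / 17.8 = 155.6 m³/d.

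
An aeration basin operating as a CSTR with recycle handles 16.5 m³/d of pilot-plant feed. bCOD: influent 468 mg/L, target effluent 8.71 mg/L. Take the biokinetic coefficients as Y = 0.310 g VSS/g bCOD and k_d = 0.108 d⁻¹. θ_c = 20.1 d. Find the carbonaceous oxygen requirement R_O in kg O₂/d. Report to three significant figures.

R_O ≈ 6.53 kg O₂/d

The observed yield is Y_obs = Y/(1 + k_d·θ_c) = 0.310 / (1 + 0.108 × 20.1) = 0.310 / 3.171 = 0.09777 g VSS per g bCOD removed.
Q·(S₀ − S) = 16.5 × (468 − 8.71) × 10⁻³ = 7.578 kg/d removed.
Net sludge production P_X = 0.09777 × 7.578 = 0.7409 kg VSS/d.
R_O = Q·ΔS − 1.42 P_X = 7.578 − 1.052 = 6.526 kg O₂/d.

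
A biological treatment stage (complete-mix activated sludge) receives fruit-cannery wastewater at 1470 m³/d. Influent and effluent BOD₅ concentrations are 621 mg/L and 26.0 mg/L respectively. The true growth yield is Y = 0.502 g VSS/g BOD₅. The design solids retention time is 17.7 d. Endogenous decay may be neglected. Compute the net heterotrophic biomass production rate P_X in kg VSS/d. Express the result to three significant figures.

P_X ≈ 439 kg VSS/d

No decay correction is needed, so Y_obs = Y = 0.502.
Mass of BOD₅ removed per day: Q(S₀ − S) = 1470 × 595.0 g/m³ = 874.6 kg/d.
P_X = Y_obs · Q(S₀ − S) = 0.5020 × 874.6 = 439.1 kg VSS/d.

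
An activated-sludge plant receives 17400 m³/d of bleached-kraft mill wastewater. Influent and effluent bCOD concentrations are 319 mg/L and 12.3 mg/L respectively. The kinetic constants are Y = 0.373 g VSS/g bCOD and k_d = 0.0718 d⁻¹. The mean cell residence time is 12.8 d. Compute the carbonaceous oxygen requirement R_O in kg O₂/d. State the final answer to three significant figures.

R_O ≈ 3860 kg O₂/d

Observed yield with endogenous decay: Y_obs = Y / (1 + k_d·θ_c) = 0.373 / (1 + 0.0718 × 12.8) = 0.373 / 1.919 = 0.1944 g VSS/g bCOD.
Mass of bCOD removed per day: Q(S₀ − S) = 17400 × 306.7 g/m³ = 5337 kg/d.
Net sludge production P_X = 0.1944 × 5337 = 1037 kg VSS/d.
R_O = Q·(S₀ − S) − 1.42·P_X = 5337 − 1.42 × 1037 = 3864 kg O₂/d.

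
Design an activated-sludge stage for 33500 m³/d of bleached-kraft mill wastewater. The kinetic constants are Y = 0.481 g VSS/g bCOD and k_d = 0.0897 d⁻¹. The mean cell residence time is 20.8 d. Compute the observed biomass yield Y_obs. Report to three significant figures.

Y_obs ≈ 0.168 g VSS/g bCOD

The observed yield is Y_obs = Y/(1 + k_d·θ_c) = 0.481 / (1 + 0.0897 × 20.8) = 0.481 / 2.866 = 0.1678 g VSS per g bCOD removed.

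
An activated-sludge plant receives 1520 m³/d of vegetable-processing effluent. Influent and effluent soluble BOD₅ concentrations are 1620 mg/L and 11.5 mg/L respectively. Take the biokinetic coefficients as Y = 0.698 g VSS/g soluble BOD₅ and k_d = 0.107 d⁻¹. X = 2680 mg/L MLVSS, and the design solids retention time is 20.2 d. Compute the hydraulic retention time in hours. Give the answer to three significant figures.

Rearranging the biomass balance for a CMAS with decay, V = Y·Q·ΔS·θ_c / [X·(1+k_d θ_c)] = 0.698 × 1520 × (1620 − 11.5) × 20.2 / [2680 × (1 + 0.107 × 20.2)] = 3.45×10^7 / 8473 = 4069 m³.
HRT = V/Q = 4069 m³ / 1520 m³·d⁻¹ = 2.677 d × 24 = 64.24 h.

τ ≈ 64.2 h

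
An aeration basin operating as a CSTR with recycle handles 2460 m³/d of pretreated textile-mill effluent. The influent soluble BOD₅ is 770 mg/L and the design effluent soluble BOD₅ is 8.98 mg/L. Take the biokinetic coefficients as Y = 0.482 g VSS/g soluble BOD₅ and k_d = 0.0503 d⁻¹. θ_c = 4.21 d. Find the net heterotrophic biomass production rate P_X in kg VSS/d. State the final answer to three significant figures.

P_X ≈ 745 kg VSS/d

Correct the yield for decay: Y_obs = Y/(1 + k_d θ_c) = 0.482 / (1 + 0.0503 × 4.21) = 0.482 / 1.212 = 0.3978.
Mass of soluble BOD₅ removed per day: Q(S₀ − S) = 2460 × 761.0 g/m³ = 1872 kg/d.
Biomass produced: P_X = Y_obs·Q·ΔS = 0.3978 × 1872 ≈ 744.7 kg VSS/d.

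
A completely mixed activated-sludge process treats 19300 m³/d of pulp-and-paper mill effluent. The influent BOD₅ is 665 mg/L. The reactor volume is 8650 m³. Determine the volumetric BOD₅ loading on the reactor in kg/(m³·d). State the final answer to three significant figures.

Volumetric loading L_v = Q·S₀ / V = 19300 × 665 g/m³ / 8650 m³ = 1484 g/(m³·d) = 1.484 kg BOD₅/(m³·d).

L_v ≈ 1.48 kg BOD₅/(m³·d)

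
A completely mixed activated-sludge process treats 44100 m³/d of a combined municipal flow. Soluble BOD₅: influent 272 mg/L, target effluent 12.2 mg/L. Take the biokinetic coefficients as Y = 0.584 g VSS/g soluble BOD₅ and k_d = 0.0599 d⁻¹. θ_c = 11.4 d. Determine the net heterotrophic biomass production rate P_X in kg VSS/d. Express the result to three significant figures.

P_X ≈ 3980 kg VSS/d

Y_obs = Y / (1 + k_d θ_c) = 0.584 / (1 + 0.0599 × 11.4) = 0.584 / 1.683 = 0.3470.
Mass of soluble BOD₅ removed per day: Q(S₀ − S) = 44100 × 259.8 g/m³ = 11457 kg/d.
Biomass produced: P_X = Y_obs·Q·ΔS = 0.3470 × 11457 ≈ 3976 kg VSS/d.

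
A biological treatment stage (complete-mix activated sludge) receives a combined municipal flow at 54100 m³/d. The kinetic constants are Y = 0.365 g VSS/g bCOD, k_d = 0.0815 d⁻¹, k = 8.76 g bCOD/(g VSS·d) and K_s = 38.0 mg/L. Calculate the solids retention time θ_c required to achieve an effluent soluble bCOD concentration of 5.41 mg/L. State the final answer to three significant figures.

θ_c ≈ 3.15 d

At the target effluent, Y k S/(K_s+S) = 0.365×8.76×5.41/43.41 = 0.3985 d⁻¹.
Then 1/θ_c = μ − k_d = 0.3985 − 0.0815 = 0.3170 d⁻¹, giving θ_c = 3.155 d.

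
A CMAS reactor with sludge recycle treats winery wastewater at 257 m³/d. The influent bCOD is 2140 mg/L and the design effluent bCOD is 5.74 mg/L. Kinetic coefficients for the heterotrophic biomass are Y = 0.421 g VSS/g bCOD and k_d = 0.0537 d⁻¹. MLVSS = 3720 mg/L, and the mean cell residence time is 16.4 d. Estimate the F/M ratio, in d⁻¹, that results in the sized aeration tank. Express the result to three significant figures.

Rearranging the biomass balance for a CMAS with decay, V = Y·Q·ΔS·θ_c / [X·(1+k_d θ_c)] = 0.421 × 257 × (2140 − 5.74) × 16.4 / [3720 × (1 + 0.0537 × 16.4)] = 3.79×10^6 / 6996 = 541.3 m³.
Food-to-microorganism ratio F/M = Q S₀ / (V X) = 257 × 2140 / (541.3 × 3720) = 0.2731 d⁻¹.

F/M ≈ 0.273 d⁻¹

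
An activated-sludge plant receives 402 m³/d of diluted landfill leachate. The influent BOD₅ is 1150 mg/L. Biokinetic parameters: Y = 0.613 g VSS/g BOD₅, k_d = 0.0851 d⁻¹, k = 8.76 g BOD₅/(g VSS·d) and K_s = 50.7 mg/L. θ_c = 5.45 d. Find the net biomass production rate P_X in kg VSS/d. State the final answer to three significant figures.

P_X ≈ 193 kg VSS/d

Effluent substrate depends only on kinetics and SRT: S = K_s(1 + k_d θ_c) / [θ_c(Yk − k_d) − 1] = 50.7 × (1 + 0.0851 × 5.45) / [5.45 × (0.613 × 8.76 − 0.0851) − 1] = 74.21 / 27.80 = 2.669 mg/L.
Y_obs = Y / (1 + k_d θ_c) = 0.613 / (1 + 0.0851 × 5.45) = 0.613 / 1.464 = 0.4188.
Q·(S₀ − S) = 402 × (1150 − 2.67) × 10⁻³ = 461.2 kg/d removed.
So the net sludge growth is P_X = 0.4188 × 461.2 = 193.1 kg VSS/d.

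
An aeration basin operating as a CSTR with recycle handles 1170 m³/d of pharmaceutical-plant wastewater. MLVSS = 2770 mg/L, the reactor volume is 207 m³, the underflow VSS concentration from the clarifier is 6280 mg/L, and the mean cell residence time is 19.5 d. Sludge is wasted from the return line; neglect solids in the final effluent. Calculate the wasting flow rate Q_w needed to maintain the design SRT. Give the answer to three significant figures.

Q_w ≈ 4.68 m³/d

Q_w = (V·X)/(θ_c X_r) = 207.0 × 2770 / (19.5 × 6280) = 4.682 m³/d.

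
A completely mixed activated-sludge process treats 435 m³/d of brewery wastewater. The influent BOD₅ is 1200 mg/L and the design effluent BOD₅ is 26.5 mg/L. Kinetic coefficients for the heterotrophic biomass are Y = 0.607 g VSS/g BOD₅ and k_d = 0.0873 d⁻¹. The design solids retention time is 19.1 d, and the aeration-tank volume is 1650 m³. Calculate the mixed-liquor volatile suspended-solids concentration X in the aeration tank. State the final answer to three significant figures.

X ≈ 1340 mg/L

X = Y·Q·ΔS·θ_c / [V·(1 + k_d θ_c)] = 0.607 × 435 × (1200 − 26.5) × 19.1 / [1650 × (1 + 0.0873 × 19.1)] = 1345 mg/L.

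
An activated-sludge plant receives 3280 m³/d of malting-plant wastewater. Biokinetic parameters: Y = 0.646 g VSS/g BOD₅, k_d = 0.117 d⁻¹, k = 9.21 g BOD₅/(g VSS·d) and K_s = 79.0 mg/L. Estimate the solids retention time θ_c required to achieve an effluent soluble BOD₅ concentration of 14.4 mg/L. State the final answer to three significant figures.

θ_c ≈ 1.25 d

From 1/θ_c = Y·k·S/(K_s + S) − k_d: Y·k·S/(K_s+S) = 0.646 × 9.21 × 14.4 / (79.0 + 14.4) = 0.9173 d⁻¹.
θ_c = 1/(μ − k_d) = 1/(0.9173 − 0.117) = 1/0.8003 = 1.250 d.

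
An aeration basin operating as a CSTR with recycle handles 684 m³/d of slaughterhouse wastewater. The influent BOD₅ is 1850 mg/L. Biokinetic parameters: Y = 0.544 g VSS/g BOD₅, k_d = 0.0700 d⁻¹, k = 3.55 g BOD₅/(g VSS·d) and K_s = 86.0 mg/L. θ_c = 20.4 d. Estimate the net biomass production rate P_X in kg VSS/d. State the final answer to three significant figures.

For a completely mixed reactor with recycle the Lawrence–McCarty relation gives S = K_s·(1 + k_d·θ_c) / [θ_c·(Y·k − k_d) − 1] = 86.0 × (1 + 0.0700 × 20.4) / [20.4 × (0.544 × 3.55 − 0.0700) − 1] = 208.8 / 36.97 = 5.648 mg/L.
The observed yield is Y_obs = Y/(1 + k_d·θ_c) = 0.544 / (1 + 0.0700 × 20.4) = 0.544 / 2.428 = 0.2241 g VSS per g BOD₅ removed.
ΔS = 1850 − 5.65 = 1844 mg/L, so the substrate removal rate is 684 × 1844/1000 = 1262 kg BOD₅/d.
P_X = Y_obs · Q(S₀ − S) = 0.2241 × 1262 = 282.7 kg VSS/d.

P_X ≈ 283 kg VSS/d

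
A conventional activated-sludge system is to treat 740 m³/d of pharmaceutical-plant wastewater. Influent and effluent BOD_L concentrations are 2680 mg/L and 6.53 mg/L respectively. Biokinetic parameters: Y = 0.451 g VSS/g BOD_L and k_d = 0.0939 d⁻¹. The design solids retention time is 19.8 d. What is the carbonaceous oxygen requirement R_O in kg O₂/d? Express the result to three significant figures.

Observed yield with endogenous decay: Y_obs = Y / (1 + k_d·θ_c) = 0.451 / (1 + 0.0939 × 19.8) = 0.451 / 2.859 = 0.1577 g VSS/g BOD_L.
Substrate removed = Q·(S₀ − S) = 740 m³/d × (2680 − 6.53) g/m³ = 1.98×10^6 g/d = 1978 kg/d.
Net sludge production P_X = 0.1577 × 1978 = 312.1 kg VSS/d.
Carbonaceous O₂ demand = substrate oxidised − cell-mass equivalent = 1978 − 1.42 × 312.1 = 1535 kg O₂/d.

R_O ≈ 1540 kg O₂/d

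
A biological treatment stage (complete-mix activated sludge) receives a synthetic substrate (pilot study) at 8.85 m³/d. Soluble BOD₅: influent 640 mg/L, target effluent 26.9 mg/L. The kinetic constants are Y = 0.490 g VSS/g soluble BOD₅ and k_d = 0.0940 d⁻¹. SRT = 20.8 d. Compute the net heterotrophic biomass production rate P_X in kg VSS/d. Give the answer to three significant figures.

Correct the yield for decay: Y_obs = Y/(1 + k_d θ_c) = 0.490 / (1 + 0.0940 × 20.8) = 0.490 / 2.955 = 0.1658.
Substrate removed = Q·(S₀ − S) = 8.85 m³/d × (640 − 26.9) g/m³ = 5.43×10^3 g/d = 5.426 kg/d.
Net biomass production P_X = Y_obs × Q·(S₀ − S) = 0.1658 × 5.426 = 0.8997 kg VSS/d.

P_X ≈ 0.900 kg VSS/d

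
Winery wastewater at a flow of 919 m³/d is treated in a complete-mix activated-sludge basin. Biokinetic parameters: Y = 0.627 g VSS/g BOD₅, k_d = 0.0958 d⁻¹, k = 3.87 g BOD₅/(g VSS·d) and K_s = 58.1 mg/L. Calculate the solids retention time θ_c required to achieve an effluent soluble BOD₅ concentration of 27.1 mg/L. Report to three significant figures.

Specific growth rate at S = 27.1 mg/L: μ = YkS/(K_s+S) = 0.627·3.87·27.1/(58.1+27.1) = 0.7718 d⁻¹.
Then 1/θ_c = μ − k_d = 0.7718 − 0.0958 = 0.6760 d⁻¹, giving θ_c = 1.479 d.

θ_c ≈ 1.48 d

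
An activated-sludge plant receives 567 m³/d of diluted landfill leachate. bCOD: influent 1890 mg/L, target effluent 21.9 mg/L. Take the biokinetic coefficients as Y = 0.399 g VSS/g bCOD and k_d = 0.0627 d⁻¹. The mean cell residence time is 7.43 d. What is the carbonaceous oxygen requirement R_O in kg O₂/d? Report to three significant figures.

Correct the yield for decay: Y_obs = Y/(1 + k_d θ_c) = 0.399 / (1 + 0.0627 × 7.43) = 0.399 / 1.466 = 0.2722.
Q·(S₀ − S) = 567 × (1890 − 21.9) × 10⁻³ = 1059 kg/d removed.
Net sludge production P_X = 0.2722 × 1059 = 288.3 kg VSS/d.
Carbonaceous O₂ demand = substrate oxidised − cell-mass equivalent = 1059 − 1.42 × 288.3 = 649.8 kg O₂/d.

R_O ≈ 650 kg O₂/d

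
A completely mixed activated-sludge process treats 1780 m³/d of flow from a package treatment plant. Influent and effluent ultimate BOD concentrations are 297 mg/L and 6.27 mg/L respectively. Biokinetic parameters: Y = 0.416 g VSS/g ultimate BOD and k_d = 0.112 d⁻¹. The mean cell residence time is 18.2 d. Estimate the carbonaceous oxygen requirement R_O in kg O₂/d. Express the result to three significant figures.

R_O ≈ 417 kg O₂/d

The observed yield is Y_obs = Y/(1 + k_d·θ_c) = 0.416 / (1 + 0.112 × 18.2) = 0.416 / 3.038 = 0.1369 g VSS per g ultimate BOD removed.
Mass of ultimate BOD removed per day: Q(S₀ − S) = 1780 × 290.7 g/m³ = 517.5 kg/d.
P_X = Y_obs·Q·(S₀ − S) = 0.1369 × 517.5 = 70.85 kg VSS/d.
R_O = Q·ΔS − 1.42 P_X = 517.5 − 100.6 = 416.9 kg O₂/d.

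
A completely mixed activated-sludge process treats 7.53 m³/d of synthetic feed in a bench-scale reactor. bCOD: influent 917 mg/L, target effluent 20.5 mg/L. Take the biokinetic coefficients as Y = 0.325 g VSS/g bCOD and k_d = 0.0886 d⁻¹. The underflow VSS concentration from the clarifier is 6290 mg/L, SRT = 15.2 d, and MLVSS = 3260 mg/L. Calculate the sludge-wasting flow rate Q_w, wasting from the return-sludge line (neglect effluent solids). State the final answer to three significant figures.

Q_w ≈ 0.149 m³/d

Rearranging the biomass balance for a CMAS with decay, V = Y·Q·ΔS·θ_c / [X·(1+k_d θ_c)] = 0.325 × 7.53 × (917 − 20.5) × 15.2 / [3260 × (1 + 0.0886 × 15.2)] = 3.33×10^4 / 7650 = 4.359 m³.
Q_w = (V·X)/(θ_c X_r) = 4.359 × 3260 / (15.2 × 6290) = 0.1486 m³/d.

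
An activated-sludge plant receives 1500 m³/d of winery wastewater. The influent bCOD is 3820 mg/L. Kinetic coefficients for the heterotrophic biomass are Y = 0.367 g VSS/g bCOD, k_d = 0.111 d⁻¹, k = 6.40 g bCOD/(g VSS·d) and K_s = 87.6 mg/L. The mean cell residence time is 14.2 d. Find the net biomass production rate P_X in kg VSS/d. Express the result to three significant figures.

For a completely mixed reactor with recycle the Lawrence–McCarty relation gives S = K_s·(1 + k_d·θ_c) / [θ_c·(Y·k − k_d) − 1] = 87.6 × (1 + 0.111 × 14.2) / [14.2 × (0.367 × 6.40 − 0.111) − 1] = 225.7 / 30.78 = 7.333 mg/L.
Correct the yield for decay: Y_obs = Y/(1 + k_d θ_c) = 0.367 / (1 + 0.111 × 14.2) = 0.367 / 2.576 = 0.1425.
ΔS = 3820 − 7.33 = 3813 mg/L, so the substrate removal rate is 1500 × 3813/1000 = 5719 kg bCOD/d.
Biomass produced: P_X = Y_obs·Q·ΔS = 0.1425 × 5719 ≈ 814.7 kg VSS/d.

P_X ≈ 815 kg VSS/d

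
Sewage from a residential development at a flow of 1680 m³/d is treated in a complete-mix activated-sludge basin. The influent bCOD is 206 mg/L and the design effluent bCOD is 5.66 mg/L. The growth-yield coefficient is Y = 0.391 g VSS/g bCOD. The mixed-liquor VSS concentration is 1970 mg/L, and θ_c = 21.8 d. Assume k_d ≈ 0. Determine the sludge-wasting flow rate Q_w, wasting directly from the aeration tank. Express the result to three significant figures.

Q_w ≈ 66.8 m³/d

V·X = Y·Q·ΔS·θ_c gives V = 0.391 × 1680 × (206 − 5.66) × 21.8 / 1970 = 1456 m³.
For wasting at MLVSS concentration, Q_w = V/θ_c = 1456/21.8 = 66.80 m³/d.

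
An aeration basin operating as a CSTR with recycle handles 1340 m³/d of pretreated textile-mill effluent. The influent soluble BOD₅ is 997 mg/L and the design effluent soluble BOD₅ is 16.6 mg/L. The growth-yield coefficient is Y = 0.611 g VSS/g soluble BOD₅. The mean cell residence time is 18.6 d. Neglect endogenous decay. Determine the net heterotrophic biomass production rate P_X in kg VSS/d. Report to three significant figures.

Since k_d ≈ 0, Y_obs = Y = 0.611 g VSS/g soluble BOD₅.
Mass of soluble BOD₅ removed per day: Q(S₀ − S) = 1340 × 980.4 g/m³ = 1314 kg/d.
Net biomass production P_X = Y_obs × Q·(S₀ − S) = 0.6110 × 1314 = 802.7 kg VSS/d.

P_X ≈ 803 kg VSS/d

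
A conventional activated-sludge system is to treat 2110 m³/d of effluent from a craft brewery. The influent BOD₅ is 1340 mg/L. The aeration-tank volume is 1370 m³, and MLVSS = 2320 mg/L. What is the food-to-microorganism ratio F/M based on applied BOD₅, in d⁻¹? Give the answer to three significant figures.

F/M = Q·S₀ / (V·X) = 2110 × 1340 / (1370 × 2320) = 0.8896 g BOD₅·(g VSS·d)⁻¹.

F/M ≈ 0.890 d⁻¹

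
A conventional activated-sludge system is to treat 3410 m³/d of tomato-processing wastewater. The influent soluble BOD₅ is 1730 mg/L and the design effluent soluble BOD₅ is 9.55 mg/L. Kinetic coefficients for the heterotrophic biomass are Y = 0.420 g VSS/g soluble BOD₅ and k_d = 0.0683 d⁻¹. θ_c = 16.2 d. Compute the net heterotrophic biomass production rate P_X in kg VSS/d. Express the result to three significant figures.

P_X ≈ 1170 kg VSS/d

Observed yield with endogenous decay: Y_obs = Y / (1 + k_d·θ_c) = 0.420 / (1 + 0.0683 × 16.2) = 0.420 / 2.106 = 0.1994 g VSS/g soluble BOD₅.
Substrate removed = Q·(S₀ − S) = 3410 m³/d × (1730 − 9.55) g/m³ = 5.87×10^6 g/d = 5867 kg/d.
Biomass produced: P_X = Y_obs·Q·ΔS = 0.1994 × 5867 ≈ 1170 kg VSS/d.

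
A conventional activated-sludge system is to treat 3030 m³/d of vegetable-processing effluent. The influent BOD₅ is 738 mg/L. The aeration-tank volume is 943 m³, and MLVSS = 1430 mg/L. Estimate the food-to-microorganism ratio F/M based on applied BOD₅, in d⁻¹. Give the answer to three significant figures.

F/M ≈ 1.66 d⁻¹

F/M = Q·S₀ / (V·X) = 3030 × 738 / (943.0 × 1430) = 1.658 g BOD₅·(g VSS·d)⁻¹.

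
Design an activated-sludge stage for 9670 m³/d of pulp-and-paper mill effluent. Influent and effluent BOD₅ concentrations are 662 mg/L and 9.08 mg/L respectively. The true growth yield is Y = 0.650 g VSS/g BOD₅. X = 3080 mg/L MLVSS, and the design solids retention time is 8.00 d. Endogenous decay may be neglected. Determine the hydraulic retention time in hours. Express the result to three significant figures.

τ ≈ 26.5 h

With k_d = 0 the design equation reduces to V = Y Q (S₀−S) θ_c / X = 0.650 × 9670 × (662 − 9.08) × 8.00 / 3080 = 10660 m³.
HRT = V/Q = 10660 m³ / 9670 m³·d⁻¹ = 1.102 d × 24 = 26.46 h.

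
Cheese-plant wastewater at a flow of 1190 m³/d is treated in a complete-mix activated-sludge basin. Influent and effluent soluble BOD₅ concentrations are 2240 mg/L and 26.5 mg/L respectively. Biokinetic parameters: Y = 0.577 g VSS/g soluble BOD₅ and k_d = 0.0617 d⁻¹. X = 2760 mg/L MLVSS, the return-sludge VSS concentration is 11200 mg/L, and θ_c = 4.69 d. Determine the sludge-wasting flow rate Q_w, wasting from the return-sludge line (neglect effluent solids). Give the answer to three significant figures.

Steady-state biomass mass balance: V·X·(1 + k_d·θ_c) = Y·Q·(S₀ − S)·θ_c, so V = 0.577 × 1190 × (2240 − 26.5) × 4.69 / [2760 × (1 + 0.0617 × 4.69)] = 7.13×10^6 / 3559 = 2003 m³.
Q_w = (V·X)/(θ_c X_r) = 2003 × 2760 / (4.69 × 11200) = 105.2 m³/d.

Q_w ≈ 105 m³/d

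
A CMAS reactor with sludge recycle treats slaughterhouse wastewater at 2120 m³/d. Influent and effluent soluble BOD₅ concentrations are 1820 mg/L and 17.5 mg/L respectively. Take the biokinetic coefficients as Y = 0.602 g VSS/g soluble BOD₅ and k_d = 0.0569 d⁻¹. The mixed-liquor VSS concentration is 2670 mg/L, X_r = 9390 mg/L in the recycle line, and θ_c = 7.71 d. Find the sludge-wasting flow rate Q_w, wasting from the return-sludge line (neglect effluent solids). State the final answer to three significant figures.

Q_w ≈ 170 m³/d

Steady-state biomass mass balance: V·X·(1 + k_d·θ_c) = Y·Q·(S₀ − S)·θ_c, so V = 0.602 × 2120 × (1820 − 17.5) × 7.71 / [2670 × (1 + 0.0569 × 7.71)] = 1.77×10^7 / 3841 = 4617 m³.
Wasting from the return line (neglecting effluent solids): Q_w = V·X / (θ_c·X_r) = 4617 × 2670 / (7.71 × 9390) = 170.3 m³/d.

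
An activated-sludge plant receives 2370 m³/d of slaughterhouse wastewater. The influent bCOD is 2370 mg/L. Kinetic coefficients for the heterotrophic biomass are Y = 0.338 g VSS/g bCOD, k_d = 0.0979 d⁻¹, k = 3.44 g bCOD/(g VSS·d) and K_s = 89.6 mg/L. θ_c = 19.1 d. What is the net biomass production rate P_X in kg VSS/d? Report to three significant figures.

For a completely mixed reactor with recycle the Lawrence–McCarty relation gives S = K_s·(1 + k_d·θ_c) / [θ_c·(Y·k − k_d) − 1] = 89.6 × (1 + 0.0979 × 19.1) / [19.1 × (0.338 × 3.44 − 0.0979) − 1] = 257.1 / 19.34 = 13.30 mg/L.
Correct the yield for decay: Y_obs = Y/(1 + k_d θ_c) = 0.338 / (1 + 0.0979 × 19.1) = 0.338 / 2.870 = 0.1178.
Mass of bCOD removed per day: Q(S₀ − S) = 2370 × 2357 g/m³ = 5585 kg/d.
Biomass produced: P_X = Y_obs·Q·ΔS = 0.1178 × 5585 ≈ 657.8 kg VSS/d.

P_X ≈ 658 kg VSS/d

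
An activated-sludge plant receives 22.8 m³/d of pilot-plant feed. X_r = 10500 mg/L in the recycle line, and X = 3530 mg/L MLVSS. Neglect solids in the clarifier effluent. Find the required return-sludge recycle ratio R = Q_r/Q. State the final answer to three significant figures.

Mass balance around the secondary clarifier (neglecting effluent solids): R = X / (X_r − X) = 3530 / (10500 − 3530) = 0.5065.

R ≈ 0.506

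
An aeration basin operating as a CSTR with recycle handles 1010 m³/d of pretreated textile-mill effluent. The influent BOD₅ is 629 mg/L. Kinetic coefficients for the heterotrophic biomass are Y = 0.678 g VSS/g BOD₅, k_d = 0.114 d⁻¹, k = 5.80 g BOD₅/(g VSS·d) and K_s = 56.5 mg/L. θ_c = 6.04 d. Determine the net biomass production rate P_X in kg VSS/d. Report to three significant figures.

P_X ≈ 253 kg VSS/d

For a completely mixed reactor with recycle the Lawrence–McCarty relation gives S = K_s·(1 + k_d·θ_c) / [θ_c·(Y·k − k_d) − 1] = 56.5 × (1 + 0.114 × 6.04) / [6.04 × (0.678 × 5.80 − 0.114) − 1] = 95.40 / 22.06 = 4.324 mg/L.
Y_obs = Y / (1 + k_d θ_c) = 0.678 / (1 + 0.114 × 6.04) = 0.678 / 1.689 = 0.4015.
ΔS = 629 − 4.32 = 624.7 mg/L, so the substrate removal rate is 1010 × 624.7/1000 = 630.9 kg BOD₅/d.
Biomass produced: P_X = Y_obs·Q·ΔS = 0.4015 × 630.9 ≈ 253.3 kg VSS/d.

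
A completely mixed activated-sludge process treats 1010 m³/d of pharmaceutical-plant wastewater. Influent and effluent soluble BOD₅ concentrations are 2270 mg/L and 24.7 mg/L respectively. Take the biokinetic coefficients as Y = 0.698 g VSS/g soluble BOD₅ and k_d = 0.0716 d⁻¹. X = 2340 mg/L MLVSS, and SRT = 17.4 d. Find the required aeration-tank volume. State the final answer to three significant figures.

From the SRT design equation V = Y Q (S₀−S) θ_c / [X (1 + k_d θ_c)] = 0.698 × 1010 × (2270 − 24.7) × 17.4 / [2340 × (1 + 0.0716 × 17.4)] = 2.75×10^7 / 5255 = 5241 m³.

V ≈ 5240 m³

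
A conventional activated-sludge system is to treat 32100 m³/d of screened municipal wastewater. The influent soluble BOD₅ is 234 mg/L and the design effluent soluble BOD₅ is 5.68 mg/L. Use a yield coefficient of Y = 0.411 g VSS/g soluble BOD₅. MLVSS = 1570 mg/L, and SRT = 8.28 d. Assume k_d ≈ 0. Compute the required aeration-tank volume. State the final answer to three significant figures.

Biomass mass balance (decay neglected): V·X = Y·Q·(S₀ − S)·θ_c, so V = 0.411 × 32100 × (234 − 5.68) × 8.28 / 1570 = 15886 m³.

V ≈ 15900 m³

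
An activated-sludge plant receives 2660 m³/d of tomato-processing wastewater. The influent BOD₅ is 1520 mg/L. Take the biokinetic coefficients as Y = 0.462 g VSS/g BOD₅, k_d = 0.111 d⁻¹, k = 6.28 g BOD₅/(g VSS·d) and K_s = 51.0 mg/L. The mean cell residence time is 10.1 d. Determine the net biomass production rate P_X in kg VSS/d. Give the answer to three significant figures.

From the Monod/SRT balance for a CMAS, S = K_s·(1+k_d θ_c)/[θ_c·(Y k − k_d) − 1] = 51.0 × (1 + 0.111 × 10.1) / [10.1 × (0.462 × 6.28 − 0.111) − 1] = 108.2 / 27.18 = 3.980 mg/L.
Y_obs = Y / (1 + k_d θ_c) = 0.462 / (1 + 0.111 × 10.1) = 0.462 / 2.121 = 0.2178.
Mass of BOD₅ removed per day: Q(S₀ − S) = 2660 × 1516 g/m³ = 4033 kg/d.
So the net sludge growth is P_X = 0.2178 × 4033 = 878.3 kg VSS/d.

P_X ≈ 878 kg VSS/d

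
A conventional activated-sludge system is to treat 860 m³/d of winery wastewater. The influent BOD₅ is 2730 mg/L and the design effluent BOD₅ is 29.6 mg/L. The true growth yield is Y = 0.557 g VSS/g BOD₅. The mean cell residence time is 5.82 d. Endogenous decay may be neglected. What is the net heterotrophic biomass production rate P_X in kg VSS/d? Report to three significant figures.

No decay correction is needed, so Y_obs = Y = 0.557.
Mass of BOD₅ removed per day: Q(S₀ − S) = 860 × 2700 g/m³ = 2322 kg/d.
So the net sludge growth is P_X = 0.5570 × 2322 = 1294 kg VSS/d.

P_X ≈ 1290 kg VSS/d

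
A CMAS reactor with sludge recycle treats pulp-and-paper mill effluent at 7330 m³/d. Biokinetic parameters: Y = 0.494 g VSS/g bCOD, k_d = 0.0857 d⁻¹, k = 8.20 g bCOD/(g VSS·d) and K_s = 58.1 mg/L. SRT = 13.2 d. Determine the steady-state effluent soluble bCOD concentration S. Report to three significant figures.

S ≈ 2.41 mg/L

Effluent substrate depends only on kinetics and SRT: S = K_s(1 + k_d θ_c) / [θ_c(Yk − k_d) − 1] = 58.1 × (1 + 0.0857 × 13.2) / [13.2 × (0.494 × 8.20 − 0.0857) − 1] = 123.8 / 51.34 = 2.412 mg/L.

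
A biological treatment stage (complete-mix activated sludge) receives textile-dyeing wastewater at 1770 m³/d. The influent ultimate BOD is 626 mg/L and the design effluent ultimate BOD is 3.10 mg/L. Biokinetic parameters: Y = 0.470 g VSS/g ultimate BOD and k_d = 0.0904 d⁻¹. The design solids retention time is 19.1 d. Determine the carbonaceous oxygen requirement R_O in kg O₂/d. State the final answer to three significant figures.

R_O ≈ 833 kg O₂/d

Y_obs = Y / (1 + k_d θ_c) = 0.470 / (1 + 0.0904 × 19.1) = 0.470 / 2.727 = 0.1724.
Substrate removed = Q·(S₀ − S) = 1770 m³/d × (626 − 3.10) g/m³ = 1.1×10^6 g/d = 1103 kg/d.
Biomass synthesised: P_X = Y_obs × 1103 = 190.0 kg VSS/d.
R_O = Q·ΔS − 1.42 P_X = 1103 − 269.9 = 832.7 kg O₂/d.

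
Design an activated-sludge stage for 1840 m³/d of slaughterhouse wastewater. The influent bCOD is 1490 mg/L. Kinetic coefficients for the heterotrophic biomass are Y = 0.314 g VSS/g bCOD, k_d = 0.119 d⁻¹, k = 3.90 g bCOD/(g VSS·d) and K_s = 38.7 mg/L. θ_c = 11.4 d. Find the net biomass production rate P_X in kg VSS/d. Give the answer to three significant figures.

P_X ≈ 363 kg VSS/d

Effluent substrate depends only on kinetics and SRT: S = K_s(1 + k_d θ_c) / [θ_c(Yk − k_d) − 1] = 38.7 × (1 + 0.119 × 11.4) / [11.4 × (0.314 × 3.90 − 0.119) − 1] = 91.20 / 11.60 = 7.860 mg/L.
Y_obs = Y / (1 + k_d θ_c) = 0.314 / (1 + 0.119 × 11.4) = 0.314 / 2.357 = 0.1332.
Q·(S₀ − S) = 1840 × (1490 − 7.86) × 10⁻³ = 2727 kg/d removed.
So the net sludge growth is P_X = 0.1332 × 2727 = 363.4 kg VSS/d.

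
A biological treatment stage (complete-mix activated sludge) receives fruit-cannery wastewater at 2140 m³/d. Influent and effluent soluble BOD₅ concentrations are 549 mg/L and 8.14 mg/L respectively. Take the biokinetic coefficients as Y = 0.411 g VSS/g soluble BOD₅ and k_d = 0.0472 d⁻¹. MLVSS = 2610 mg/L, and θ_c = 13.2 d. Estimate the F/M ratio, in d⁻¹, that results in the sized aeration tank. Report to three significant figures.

Rearranging the biomass balance for a CMAS with decay, V = Y·Q·ΔS·θ_c / [X·(1+k_d θ_c)] = 0.411 × 2140 × (549 − 8.14) × 13.2 / [2610 × (1 + 0.0472 × 13.2)] = 6.28×10^6 / 4236 = 1482 m³.
F/M = applied load / biomass = Q·S₀/(V·X) = 2140 × 549 / (1482 × 2610) = 0.3037 d⁻¹.

F/M ≈ 0.304 d⁻¹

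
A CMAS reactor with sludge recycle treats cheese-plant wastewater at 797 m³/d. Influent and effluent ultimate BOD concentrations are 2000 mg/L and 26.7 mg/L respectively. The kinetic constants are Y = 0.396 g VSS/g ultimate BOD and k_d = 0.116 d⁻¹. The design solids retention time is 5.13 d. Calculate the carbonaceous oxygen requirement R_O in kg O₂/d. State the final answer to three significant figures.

Y_obs = Y / (1 + k_d θ_c) = 0.396 / (1 + 0.116 × 5.13) = 0.396 / 1.595 = 0.2483.
Mass of ultimate BOD removed per day: Q(S₀ − S) = 797 × 1973 g/m³ = 1573 kg/d.
Biomass synthesised: P_X = Y_obs × 1573 = 390.4 kg VSS/d.
R_O = Q·(S₀ − S) − 1.42·P_X = 1573 − 1.42 × 390.4 = 1018 kg O₂/d.

R_O ≈ 1020 kg O₂/d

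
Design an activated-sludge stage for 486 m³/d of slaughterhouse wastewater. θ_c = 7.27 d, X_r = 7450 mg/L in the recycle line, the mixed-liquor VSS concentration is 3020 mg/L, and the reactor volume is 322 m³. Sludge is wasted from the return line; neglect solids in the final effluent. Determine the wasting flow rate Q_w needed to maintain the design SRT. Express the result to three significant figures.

Q_w ≈ 18.0 m³/d

Q_w = (V·X)/(θ_c X_r) = 322.0 × 3020 / (7.27 × 7450) = 17.95 m³/d.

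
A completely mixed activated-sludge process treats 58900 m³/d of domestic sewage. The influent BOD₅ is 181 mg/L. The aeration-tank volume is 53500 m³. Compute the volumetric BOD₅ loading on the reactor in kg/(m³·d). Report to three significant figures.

Applied BOD₅ load per unit volume = Q·S₀/V = (58900 × 181/1000)/53500 = 0.1993 kg BOD₅·m⁻³·d⁻¹.

L_v ≈ 0.199 kg BOD₅/(m³·d)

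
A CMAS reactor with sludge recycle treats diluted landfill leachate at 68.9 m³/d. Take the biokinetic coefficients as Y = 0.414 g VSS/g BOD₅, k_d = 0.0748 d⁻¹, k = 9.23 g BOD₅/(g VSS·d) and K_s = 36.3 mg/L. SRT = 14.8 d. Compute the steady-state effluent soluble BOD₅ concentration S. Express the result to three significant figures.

S ≈ 1.40 mg/L

For a completely mixed reactor with recycle the Lawrence–McCarty relation gives S = K_s·(1 + k_d·θ_c) / [θ_c·(Y·k − k_d) − 1] = 36.3 × (1 + 0.0748 × 14.8) / [14.8 × (0.414 × 9.23 − 0.0748) − 1] = 76.49 / 54.45 = 1.405 mg/L.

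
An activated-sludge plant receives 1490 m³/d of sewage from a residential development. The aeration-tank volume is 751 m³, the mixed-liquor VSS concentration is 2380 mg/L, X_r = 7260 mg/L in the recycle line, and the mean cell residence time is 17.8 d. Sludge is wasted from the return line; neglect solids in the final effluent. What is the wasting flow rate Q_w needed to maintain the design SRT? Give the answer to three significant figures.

Q_w ≈ 13.8 m³/d

θ_c = V·X/(Q_w·X_r) when wasting from the recycle, so Q_w = V·X/(θ_c·X_r) = 751.0 × 2380 / (17.8 × 7260) = 13.83 m³/d.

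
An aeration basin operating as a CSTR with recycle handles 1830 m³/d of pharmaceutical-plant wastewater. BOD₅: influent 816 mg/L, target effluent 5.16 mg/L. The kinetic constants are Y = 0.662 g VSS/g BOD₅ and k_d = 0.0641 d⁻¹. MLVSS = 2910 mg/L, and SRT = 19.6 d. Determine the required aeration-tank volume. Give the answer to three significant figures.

Rearranging the biomass balance for a CMAS with decay, V = Y·Q·ΔS·θ_c / [X·(1+k_d θ_c)] = 0.662 × 1830 × (816 − 5.16) × 19.6 / [2910 × (1 + 0.0641 × 19.6)] = 1.93×10^7 / 6566 = 2932 m³.

V ≈ 2930 m³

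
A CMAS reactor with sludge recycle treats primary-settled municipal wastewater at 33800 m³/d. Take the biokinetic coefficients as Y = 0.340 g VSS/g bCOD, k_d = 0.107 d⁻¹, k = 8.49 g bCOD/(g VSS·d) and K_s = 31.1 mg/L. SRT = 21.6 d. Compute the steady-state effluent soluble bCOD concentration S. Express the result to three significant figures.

For a completely mixed reactor with recycle the Lawrence–McCarty relation gives S = K_s·(1 + k_d·θ_c) / [θ_c·(Y·k − k_d) − 1] = 31.1 × (1 + 0.107 × 21.6) / [21.6 × (0.340 × 8.49 − 0.107) − 1] = 103.0 / 59.04 = 1.744 mg/L.

S ≈ 1.74 mg/L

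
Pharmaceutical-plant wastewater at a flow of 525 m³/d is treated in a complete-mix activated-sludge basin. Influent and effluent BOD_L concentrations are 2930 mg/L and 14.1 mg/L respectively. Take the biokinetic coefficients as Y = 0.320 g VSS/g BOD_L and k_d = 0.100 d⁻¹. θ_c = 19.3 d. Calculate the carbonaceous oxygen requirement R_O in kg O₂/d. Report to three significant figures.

R_O ≈ 1290 kg O₂/d

The observed yield is Y_obs = Y/(1 + k_d·θ_c) = 0.320 / (1 + 0.100 × 19.3) = 0.320 / 2.930 = 0.1092 g VSS per g BOD_L removed.
Substrate removed = Q·(S₀ − S) = 525 m³/d × (2930 − 14.1) g/m³ = 1.53×10^6 g/d = 1531 kg/d.
Net sludge production P_X = 0.1092 × 1531 = 167.2 kg VSS/d.
R_O = Q·(S₀ − S) − 1.42·P_X = 1531 − 1.42 × 167.2 = 1293 kg O₂/d.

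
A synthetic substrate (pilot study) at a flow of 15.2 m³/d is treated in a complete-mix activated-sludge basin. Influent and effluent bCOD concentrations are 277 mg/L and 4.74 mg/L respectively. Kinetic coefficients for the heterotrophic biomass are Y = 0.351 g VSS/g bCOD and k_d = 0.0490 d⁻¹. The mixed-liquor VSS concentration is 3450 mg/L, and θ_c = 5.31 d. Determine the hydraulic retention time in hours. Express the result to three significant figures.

τ ≈ 2.80 h

Rearranging the biomass balance for a CMAS with decay, V = Y·Q·ΔS·θ_c / [X·(1+k_d θ_c)] = 0.351 × 15.2 × (277 − 4.74) × 5.31 / [3450 × (1 + 0.0490 × 5.31)] = 7.71×10^3 / 4348 = 1.774 m³.
τ = V/Q = 1.774/15.2 = 0.1167 d, or 2.801 h.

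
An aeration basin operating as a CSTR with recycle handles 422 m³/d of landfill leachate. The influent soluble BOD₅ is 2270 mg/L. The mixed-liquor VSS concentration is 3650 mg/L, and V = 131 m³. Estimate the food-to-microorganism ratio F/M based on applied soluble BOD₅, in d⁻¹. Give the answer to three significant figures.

F/M = Q·S₀ / (V·X) = 422 × 2270 / (131.0 × 3650) = 2.003 g soluble BOD₅·(g VSS·d)⁻¹.

F/M ≈ 2.00 d⁻¹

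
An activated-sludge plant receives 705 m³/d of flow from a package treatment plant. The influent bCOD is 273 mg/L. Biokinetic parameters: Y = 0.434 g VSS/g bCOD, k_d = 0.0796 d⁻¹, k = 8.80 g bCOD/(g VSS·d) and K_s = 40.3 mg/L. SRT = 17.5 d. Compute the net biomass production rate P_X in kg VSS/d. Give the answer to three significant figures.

P_X ≈ 34.7 kg VSS/d

From the Monod/SRT balance for a CMAS, S = K_s·(1+k_d θ_c)/[θ_c·(Y k − k_d) − 1] = 40.3 × (1 + 0.0796 × 17.5) / [17.5 × (0.434 × 8.80 − 0.0796) − 1] = 96.44 / 64.44 = 1.496 mg/L.
Y_obs = Y / (1 + k_d θ_c) = 0.434 / (1 + 0.0796 × 17.5) = 0.434 / 2.393 = 0.1814.
Mass of bCOD removed per day: Q(S₀ − S) = 705 × 271.5 g/m³ = 191.4 kg/d.
P_X = Y_obs · Q(S₀ − S) = 0.1814 × 191.4 = 34.71 kg VSS/d.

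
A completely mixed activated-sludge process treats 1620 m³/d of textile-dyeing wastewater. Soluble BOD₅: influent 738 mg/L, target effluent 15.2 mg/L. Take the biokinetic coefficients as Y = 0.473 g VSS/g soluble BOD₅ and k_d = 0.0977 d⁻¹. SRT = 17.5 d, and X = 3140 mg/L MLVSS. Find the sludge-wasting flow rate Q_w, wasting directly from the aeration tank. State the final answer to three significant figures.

Q_w ≈ 65.1 m³/d

From the SRT design equation V = Y Q (S₀−S) θ_c / [X (1 + k_d θ_c)] = 0.473 × 1620 × (738 − 15.2) × 17.5 / [3140 × (1 + 0.0977 × 17.5)] = 9.69×10^6 / 8509 = 1139 m³.
With mixed-liquor wasting, θ_c = V/Q_w, so Q_w = V/θ_c = 1139/17.5 = 65.09 m³/d.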